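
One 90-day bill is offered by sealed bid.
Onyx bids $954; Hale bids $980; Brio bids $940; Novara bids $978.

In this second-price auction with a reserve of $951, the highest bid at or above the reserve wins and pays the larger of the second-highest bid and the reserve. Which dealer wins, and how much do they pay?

Sorting bids: 980 (Hale) > 978 (Novara) > 954 (Onyx) > 940 (Brio)
Hale has the top bid at or above the reserve ($980).
max(second-highest $978, reserve $951) = $978; the reserve does not bind.

Hale pays $978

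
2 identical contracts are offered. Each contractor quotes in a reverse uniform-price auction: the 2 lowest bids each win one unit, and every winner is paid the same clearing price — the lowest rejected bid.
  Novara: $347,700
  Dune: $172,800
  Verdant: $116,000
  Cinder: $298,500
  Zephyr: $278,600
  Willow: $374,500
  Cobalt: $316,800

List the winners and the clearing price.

Verdant, Dune; each is paid $278,600

Ordering the bids: 116,000 (Verdant), 172,800 (Dune), 278,600 (Zephyr), 298,500 (Cinder), …
Lowest 2: Verdant, Dune.
Lowest unsuccessful bid: $278,600 → clearing price.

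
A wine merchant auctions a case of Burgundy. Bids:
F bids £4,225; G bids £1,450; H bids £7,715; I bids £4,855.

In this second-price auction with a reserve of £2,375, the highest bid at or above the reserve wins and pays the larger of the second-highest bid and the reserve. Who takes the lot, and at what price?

Second-price auction with a reserve of £2,375: the highest bid at or above the reserve wins and pays the larger of the second-highest bid and the reserve.
Sorting bids: 7,715 (H) > 4,855 (I) > 4,225 (F) > 1,450 (G)
Highest eligible bid: H at £7,715.
Second-highest bid £4,855 exceeds the reserve £2,375 → payment £4,855.

H pays £4,855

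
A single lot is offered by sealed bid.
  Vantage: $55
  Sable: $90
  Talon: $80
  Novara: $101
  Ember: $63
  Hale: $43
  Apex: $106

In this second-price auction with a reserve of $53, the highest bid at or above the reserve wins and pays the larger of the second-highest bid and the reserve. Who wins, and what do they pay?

Sorting bids: 106 (Apex) > 101 (Novara) > 90 (Sable) > 80 (Talon) > 63 (Ember) > 55 (Vantage) > …
Apex has the top bid at or above the reserve ($106).
Second-highest bid $101 exceeds the reserve $53 → payment $101.

Apex pays $101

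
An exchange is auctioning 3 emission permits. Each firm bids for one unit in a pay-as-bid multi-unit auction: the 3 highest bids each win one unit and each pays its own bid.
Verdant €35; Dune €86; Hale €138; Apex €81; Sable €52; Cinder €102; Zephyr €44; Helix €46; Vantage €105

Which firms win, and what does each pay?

Sorting: 138 (Hale), 105 (Vantage), 102 (Cinder), 86 (Dune), 81 (Apex), …
Winners (3 units): Hale, Vantage, Cinder.
Each winner pays its own bid: Hale €138, Vantage €105, Cinder €102.

Hale €138, Vantage €105, Cinder €102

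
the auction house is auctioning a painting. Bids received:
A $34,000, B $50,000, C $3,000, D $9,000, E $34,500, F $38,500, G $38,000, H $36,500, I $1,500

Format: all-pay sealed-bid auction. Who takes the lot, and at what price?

Sorting bids: 50,000 (B) > 38,500 (F) > 38,000 (G) > 36,500 (H) > 34,500 (E) > 34,000 (A) > …
B wins with the top bid; all bids are sunk regardless.

B pays $50,000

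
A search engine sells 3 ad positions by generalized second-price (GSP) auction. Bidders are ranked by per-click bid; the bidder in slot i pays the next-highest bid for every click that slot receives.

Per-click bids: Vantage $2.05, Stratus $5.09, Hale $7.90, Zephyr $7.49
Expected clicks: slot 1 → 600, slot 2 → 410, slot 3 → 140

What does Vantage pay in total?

Sorting advertisers: $7.90 (Hale) > $7.49 (Zephyr) > $5.09 (Stratus) > $2.05 (Vantage)
Vantage ranks below slot 3 → no slot, pays nothing.

Vantage pays $0.00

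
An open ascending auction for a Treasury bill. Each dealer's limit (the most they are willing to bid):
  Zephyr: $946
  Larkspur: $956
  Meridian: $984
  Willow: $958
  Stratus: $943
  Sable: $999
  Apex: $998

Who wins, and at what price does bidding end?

Sable wins at $998

Ascending (English) auction: the price rises until one bidder remains; the winner pays the price at which the last rival dropped out.
Limits in order: 999 (Sable) > 998 (Apex) > 984 (Meridian) > 958 (Willow) > 956 (Larkspur) > 946 (Zephyr) > …
Bidding ends when Apex exits at $998; Sable takes it.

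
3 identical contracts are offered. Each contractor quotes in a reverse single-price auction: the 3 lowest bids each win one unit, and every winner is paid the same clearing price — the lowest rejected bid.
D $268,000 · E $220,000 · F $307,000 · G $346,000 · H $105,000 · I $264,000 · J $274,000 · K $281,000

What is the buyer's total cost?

Ordering the bids: 105,000 (H), 220,000 (E), 264,000 (I), 268,000 (D), 274,000 (J), …
The 3 lowest are H, E, I.
Clearing price = lowest rejected bid = $268,000.
Total cost = 3 × $268,000 = $804,000.

Total cost: $804,000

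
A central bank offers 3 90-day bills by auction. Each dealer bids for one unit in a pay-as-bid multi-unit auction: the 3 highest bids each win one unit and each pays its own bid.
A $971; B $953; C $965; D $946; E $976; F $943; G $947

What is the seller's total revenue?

Bids ranked high→low: 976 (E), 971 (A), 965 (C), 953 (B), 947 (G), …
Top 3: E, A, C.
Total revenue = 976 + 971 + 965 = $2,912.

Total revenue: $2,912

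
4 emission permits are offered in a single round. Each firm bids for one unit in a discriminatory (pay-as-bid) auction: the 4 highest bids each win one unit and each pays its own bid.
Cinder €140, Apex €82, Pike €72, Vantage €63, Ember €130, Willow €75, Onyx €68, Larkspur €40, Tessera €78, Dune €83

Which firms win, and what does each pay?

Cinder €140, Ember €130, Dune €83, Apex €82

Bids ranked high→low: 140 (Cinder), 130 (Ember), 83 (Dune), 82 (Apex), 78 (Tessera), 75 (Willow), …
Winners (4 units): Cinder, Ember, Dune, Apex.
Each winner pays its own bid: Cinder €140, Ember €130, Dune €83, Apex €82.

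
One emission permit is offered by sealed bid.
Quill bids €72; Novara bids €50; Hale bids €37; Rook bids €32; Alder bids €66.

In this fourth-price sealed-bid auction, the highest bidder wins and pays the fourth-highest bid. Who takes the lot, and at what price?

Quill pays €37

Fourth-price sealed-bid auction: the highest bidder wins and pays the fourth-highest bid.
Bids ranked: 72 (Quill) > 66 (Alder) > 50 (Novara) > 37 (Hale) > 32 (Rook)
Quill is highest; pays the fourth-highest bid, €37.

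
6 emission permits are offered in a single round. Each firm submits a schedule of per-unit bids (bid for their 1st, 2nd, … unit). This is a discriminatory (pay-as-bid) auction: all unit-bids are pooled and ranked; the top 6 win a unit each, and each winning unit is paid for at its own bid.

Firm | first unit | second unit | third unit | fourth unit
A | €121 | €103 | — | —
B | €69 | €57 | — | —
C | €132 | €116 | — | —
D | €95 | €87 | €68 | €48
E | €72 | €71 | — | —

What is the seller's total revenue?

Merging the schedules and taking the best 6: 132 (C-1), 121 (A-1), 116 (C-2), 103 (A-2), 95 (D-1), 87 (D-2)
Next rejected bid: €72 (not a price — pay-as-bid).
Each winning unit pays its own bid.
Revenue = 132 + 121 + 116 + 103 + 95 + 87 = €654.

Total revenue: €654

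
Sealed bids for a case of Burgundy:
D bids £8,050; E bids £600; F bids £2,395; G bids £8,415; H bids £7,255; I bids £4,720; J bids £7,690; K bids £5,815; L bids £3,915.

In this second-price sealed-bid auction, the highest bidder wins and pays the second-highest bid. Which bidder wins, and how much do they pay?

G pays £8,050

Rule: the highest bidder wins and pays the second-highest bid.
Bids in order: 8,415 (G) > 8,050 (D) > 7,690 (J) > 7,255 (H) > 5,815 (K) > 4,720 (I) > …
Second-price: G pays D's bid of £8,050.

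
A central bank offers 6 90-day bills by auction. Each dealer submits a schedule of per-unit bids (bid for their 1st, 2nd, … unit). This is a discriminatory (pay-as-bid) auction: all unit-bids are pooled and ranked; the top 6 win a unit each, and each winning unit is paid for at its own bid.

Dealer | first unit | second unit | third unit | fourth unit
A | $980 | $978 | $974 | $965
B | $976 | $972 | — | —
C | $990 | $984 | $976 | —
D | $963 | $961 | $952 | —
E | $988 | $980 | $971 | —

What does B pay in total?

All unit-bids, highest first — top 6: 990 (C-1), 988 (E-1), 984 (C-2), 980 (A-1), 980 (E-2), 978 (A-2)
Next rejected bid: $976 (not a price — pay-as-bid).
B wins no units.

B pays $0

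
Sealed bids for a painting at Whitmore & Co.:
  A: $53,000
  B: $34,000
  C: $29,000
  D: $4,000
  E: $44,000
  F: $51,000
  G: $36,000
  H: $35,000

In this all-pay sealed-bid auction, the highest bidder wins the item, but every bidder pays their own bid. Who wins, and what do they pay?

A pays $53,000

Rule: the highest bidder wins the item, but every bidder pays their own bid.
Bids ranked: 53,000 (A) > 51,000 (F) > 44,000 (E) > 36,000 (G) > 35,000 (H) > 34,000 (B) > …
A wins with the top bid; all bids are sunk regardless.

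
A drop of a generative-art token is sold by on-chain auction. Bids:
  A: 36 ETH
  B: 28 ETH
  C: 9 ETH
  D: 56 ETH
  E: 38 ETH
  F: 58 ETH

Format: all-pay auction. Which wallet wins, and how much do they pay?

F pays 58 ETH

Bids ranked: 58 (F) > 56 (D) > 38 (E) > 36 (A) > 28 (B) > 9 (C)
F is highest and takes the item; every bidder forfeits their bid.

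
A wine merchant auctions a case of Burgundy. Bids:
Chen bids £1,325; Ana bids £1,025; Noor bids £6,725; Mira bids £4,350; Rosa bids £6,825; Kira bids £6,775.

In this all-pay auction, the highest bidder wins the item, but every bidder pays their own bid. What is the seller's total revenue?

Sorting bids: 6,825 (Rosa) > 6,775 (Kira) > 6,725 (Noor) > 4,350 (Mira) > 1,325 (Chen) > 1,025 (Ana)
Rosa wins with the top bid; all bids are sunk regardless.
Every bidder forfeits their bid regardless of winning.
Revenue = 1,325 + 1,025 + 6,725 + 4,350 + 6,825 + 6,775 = £27,025.

Total revenue: £27,025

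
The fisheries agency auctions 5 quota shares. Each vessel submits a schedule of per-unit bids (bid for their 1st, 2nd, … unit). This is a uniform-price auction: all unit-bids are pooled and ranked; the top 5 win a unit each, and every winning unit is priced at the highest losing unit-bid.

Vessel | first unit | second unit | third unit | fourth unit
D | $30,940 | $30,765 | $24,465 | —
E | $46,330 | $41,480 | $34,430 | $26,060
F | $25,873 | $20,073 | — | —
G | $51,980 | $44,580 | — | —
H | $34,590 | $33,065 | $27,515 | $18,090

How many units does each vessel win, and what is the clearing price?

E 2, G 2, H 1; clearing price $34,430

Pooled unit-bids ranked (top 5): 51,980 (G-1), 46,330 (E-1), 44,580 (G-2), 41,480 (E-2), 34,590 (H-1)
Highest rejected unit-bid = $34,430.
Allocation: E 2, G 2, H 1.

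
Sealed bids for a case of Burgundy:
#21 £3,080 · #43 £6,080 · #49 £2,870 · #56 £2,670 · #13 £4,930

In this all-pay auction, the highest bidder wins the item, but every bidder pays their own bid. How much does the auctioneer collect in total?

Rule: the highest bidder wins the item, but every bidder pays their own bid.
Bids ranked: 6,080 (#43) > 4,930 (#13) > 3,080 (#21) > 2,870 (#49) > 2,670 (#56)
#43 wins with the top bid; all bids are sunk regardless.
Every bidder forfeits their bid regardless of winning.
Revenue = 3,080 + 6,080 + 2,870 + 2,670 + 4,930 = £19,630.

Total revenue: £19,630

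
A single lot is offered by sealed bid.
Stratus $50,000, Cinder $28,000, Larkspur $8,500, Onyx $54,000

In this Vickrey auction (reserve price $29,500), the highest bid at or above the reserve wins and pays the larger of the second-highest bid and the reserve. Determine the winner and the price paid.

Onyx pays $50,000

Bids ranked: 54,000 (Onyx) > 50,000 (Stratus) > 28,000 (Cinder) > 8,500 (Larkspur)
Highest eligible bid: Onyx at $54,000.
max(second-highest $50,000, reserve $29,500) = $50,000; the reserve does not bind.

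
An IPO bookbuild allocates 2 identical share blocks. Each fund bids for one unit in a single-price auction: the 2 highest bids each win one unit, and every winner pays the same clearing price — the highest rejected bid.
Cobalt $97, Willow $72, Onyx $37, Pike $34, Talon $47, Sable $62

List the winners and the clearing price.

Sorting: 97 (Cobalt), 72 (Willow), 62 (Sable), 47 (Talon), …
Top 2: Cobalt, Willow.
First losing bid is Sable's $62, which sets the uniform price.

Cobalt, Willow; each pays $62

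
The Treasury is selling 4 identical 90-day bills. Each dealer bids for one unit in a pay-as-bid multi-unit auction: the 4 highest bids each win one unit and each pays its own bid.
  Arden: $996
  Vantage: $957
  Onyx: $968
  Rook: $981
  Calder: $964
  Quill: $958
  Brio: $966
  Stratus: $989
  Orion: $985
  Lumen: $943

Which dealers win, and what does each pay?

Sorting: 996 (Arden), 989 (Stratus), 985 (Orion), 981 (Rook), 968 (Onyx), 966 (Brio), …
The 4 highest are Arden, Stratus, Orion, Rook.
Each winner pays its own bid: Arden $996, Stratus $989, Orion $985, Rook $981.

Arden $996, Stratus $989, Orion $985, Rook $981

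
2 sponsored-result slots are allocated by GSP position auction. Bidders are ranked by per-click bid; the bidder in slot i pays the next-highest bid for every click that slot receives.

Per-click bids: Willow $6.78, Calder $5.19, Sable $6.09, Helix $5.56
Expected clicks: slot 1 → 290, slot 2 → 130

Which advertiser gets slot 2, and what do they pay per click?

Sorting advertisers: $6.78 (Willow) > $6.09 (Sable) > $5.56 (Helix) > …
Slot 2 goes to the second-ranked bidder, Sable, who pays the next bid down: $5.56/click.

Sable; $5.56 per click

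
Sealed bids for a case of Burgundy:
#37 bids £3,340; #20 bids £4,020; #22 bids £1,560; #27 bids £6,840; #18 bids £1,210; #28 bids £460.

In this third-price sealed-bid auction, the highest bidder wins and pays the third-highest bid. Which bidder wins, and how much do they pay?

#27 pays £3,340

Rule: the highest bidder wins and pays the third-highest bid.
Bids in order: 6,840 (#27) > 4,020 (#20) > 3,340 (#37) > 1,560 (#22) > 1,210 (#18) > 460 (#28)
#27 is highest; pays the third-highest bid, £3,340.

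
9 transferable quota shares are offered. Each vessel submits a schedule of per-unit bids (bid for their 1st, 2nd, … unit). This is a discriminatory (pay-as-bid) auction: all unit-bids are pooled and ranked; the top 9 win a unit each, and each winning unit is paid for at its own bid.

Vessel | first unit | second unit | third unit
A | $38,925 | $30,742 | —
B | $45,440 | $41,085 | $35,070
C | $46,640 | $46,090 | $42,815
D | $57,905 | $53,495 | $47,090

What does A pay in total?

Pooled unit-bids ranked (top 9): 57,905 (D-1), 53,495 (D-2), 47,090 (D-3), 46,640 (C-1), 46,090 (C-2), 45,440 (B-1), 42,815 (C-3), 41,085 (B-2), 38,925 (A-1)
Next rejected bid: $35,070 (not a price — pay-as-bid).
A's winning unit-bids: 38,925 = $38,925.

A pays $38,925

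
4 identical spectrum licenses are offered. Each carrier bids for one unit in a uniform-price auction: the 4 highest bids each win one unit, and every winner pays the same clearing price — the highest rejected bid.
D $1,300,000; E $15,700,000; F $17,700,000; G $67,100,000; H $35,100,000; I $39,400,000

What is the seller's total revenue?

Sorting: 67,100,000 (G), 39,400,000 (I), 35,100,000 (H), 17,700,000 (F), 15,700,000 (E), 1,300,000 (D)
Top 4: G, I, H, F.
Highest unsuccessful bid: $15,700,000 → clearing price.
Total revenue = 4 × $15,700,000 = $62,800,000.

Total revenue: $62,800,000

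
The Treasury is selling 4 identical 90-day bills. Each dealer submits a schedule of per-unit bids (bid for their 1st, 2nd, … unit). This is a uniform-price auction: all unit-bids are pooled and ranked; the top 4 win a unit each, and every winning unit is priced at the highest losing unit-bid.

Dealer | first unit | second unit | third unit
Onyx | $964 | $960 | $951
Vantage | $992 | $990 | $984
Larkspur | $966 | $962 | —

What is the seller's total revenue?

Total revenue: $3,856

Merging the schedules and taking the best 4: 992 (Vantage-1), 990 (Vantage-2), 984 (Vantage-3), 966 (Larkspur-1)
First bid not allocated: $964.
Allocation: Larkspur 1, Vantage 3. Every unit priced at $964.
Revenue = 4 × 964 = $3,856.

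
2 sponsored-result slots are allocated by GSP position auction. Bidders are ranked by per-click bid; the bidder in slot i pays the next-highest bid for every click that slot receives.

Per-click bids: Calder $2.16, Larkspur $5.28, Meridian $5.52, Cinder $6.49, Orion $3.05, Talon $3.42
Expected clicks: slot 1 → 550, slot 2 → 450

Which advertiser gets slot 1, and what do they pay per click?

Cinder; $5.52 per click

Ranked by bid: $6.49 (Cinder) > $5.52 (Meridian) > $5.28 (Larkspur) > …
Slot 1 goes to the first-ranked bidder, Cinder, who pays the next bid down: $5.52/click.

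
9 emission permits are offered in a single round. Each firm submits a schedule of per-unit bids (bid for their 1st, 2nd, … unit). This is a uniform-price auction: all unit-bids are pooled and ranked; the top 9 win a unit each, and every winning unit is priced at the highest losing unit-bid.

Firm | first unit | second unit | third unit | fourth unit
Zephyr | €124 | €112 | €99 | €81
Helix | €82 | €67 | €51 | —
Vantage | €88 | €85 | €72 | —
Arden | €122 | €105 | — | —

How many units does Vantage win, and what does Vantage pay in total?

Vantage: 2 units, pays €144

All unit-bids, highest first — top 9: 124 (Zephyr-1), 122 (Arden-1), 112 (Zephyr-2), 105 (Arden-2), 99 (Zephyr-3), 88 (Vantage-1), 85 (Vantage-2), 82 (Helix-1), 81 (Zephyr-4)
Highest rejected unit-bid = €72.
Vantage wins 2 unit(s) at €72 each.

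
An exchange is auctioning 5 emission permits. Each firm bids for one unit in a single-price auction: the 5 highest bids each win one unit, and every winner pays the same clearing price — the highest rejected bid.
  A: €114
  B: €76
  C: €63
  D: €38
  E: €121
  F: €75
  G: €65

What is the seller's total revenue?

Total revenue: €315

Bids ranked high→low: 121 (E), 114 (A), 76 (B), 75 (F), 65 (G), 63 (C), 38 (D)
Top 5: E, A, B, F, G.
Clearing price = highest rejected bid = €63.
Total revenue = 5 × €63 = €315.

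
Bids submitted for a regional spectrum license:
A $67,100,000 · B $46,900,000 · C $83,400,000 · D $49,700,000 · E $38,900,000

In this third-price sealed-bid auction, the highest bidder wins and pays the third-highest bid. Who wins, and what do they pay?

Sorting bids: 83,400,000 (C) > 67,100,000 (A) > 49,700,000 (D) > 46,900,000 (B) > 38,900,000 (E)
C wins; payment is bid #3 in the ranking = $49,700,000.

C pays $49,700,000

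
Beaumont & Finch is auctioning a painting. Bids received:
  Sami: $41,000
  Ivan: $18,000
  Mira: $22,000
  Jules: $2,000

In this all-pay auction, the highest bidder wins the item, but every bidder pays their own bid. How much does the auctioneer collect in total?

Total revenue: $83,000

Rule: the highest bidder wins the item, but every bidder pays their own bid.
Bids in order: 41,000 (Sami) > 22,000 (Mira) > 18,000 (Ivan) > 2,000 (Jules)
Sami wins with the top bid; all bids are sunk regardless.
Every bidder forfeits their bid regardless of winning.
Revenue = 41,000 + 18,000 + 22,000 + 2,000 = $83,000.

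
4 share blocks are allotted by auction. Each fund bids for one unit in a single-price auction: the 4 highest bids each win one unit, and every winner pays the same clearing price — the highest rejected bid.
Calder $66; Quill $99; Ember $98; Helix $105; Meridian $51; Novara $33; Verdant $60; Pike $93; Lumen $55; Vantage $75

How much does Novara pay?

Novara pays $0

Ordering the bids: 105 (Helix), 99 (Quill), 98 (Ember), 93 (Pike), 75 (Vantage), 66 (Calder), …
Top 4: Helix, Quill, Ember, Pike.
Clearing price = highest rejected bid = $75.
Novara does not win → pays $0.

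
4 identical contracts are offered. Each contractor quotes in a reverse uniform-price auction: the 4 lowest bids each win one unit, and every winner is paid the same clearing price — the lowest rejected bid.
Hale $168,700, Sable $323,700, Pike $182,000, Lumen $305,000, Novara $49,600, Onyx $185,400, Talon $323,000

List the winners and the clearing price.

Novara, Hale, Pike, Onyx; each is paid $305,000

Ordering the bids: 49,600 (Novara), 168,700 (Hale), 182,000 (Pike), 185,400 (Onyx), 305,000 (Lumen), 323,000 (Talon), …
The 4 lowest are Novara, Hale, Pike, Onyx.
First losing bid is Lumen's $305,000, which sets the uniform price.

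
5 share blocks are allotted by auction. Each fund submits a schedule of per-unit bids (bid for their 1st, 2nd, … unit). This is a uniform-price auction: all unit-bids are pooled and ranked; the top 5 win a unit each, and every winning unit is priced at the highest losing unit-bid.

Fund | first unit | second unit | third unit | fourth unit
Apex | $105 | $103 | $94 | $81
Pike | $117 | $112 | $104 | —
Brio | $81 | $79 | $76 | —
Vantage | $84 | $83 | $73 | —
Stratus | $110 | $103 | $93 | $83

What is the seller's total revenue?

Pooled unit-bids ranked (top 5): 117 (Pike-1), 112 (Pike-2), 110 (Stratus-1), 105 (Apex-1), 104 (Pike-3)
First bid not allocated: $103.
Allocation: Apex 1, Pike 3, Stratus 1. Every unit priced at $103.
Revenue = 5 × 103 = $515.

Total revenue: $515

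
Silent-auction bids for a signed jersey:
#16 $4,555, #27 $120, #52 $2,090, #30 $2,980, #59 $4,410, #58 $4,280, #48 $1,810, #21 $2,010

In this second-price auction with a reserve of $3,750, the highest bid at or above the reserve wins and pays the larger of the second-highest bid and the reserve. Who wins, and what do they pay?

#16 pays $4,410

Second-price auction with a reserve of $3,750: the highest bid at or above the reserve wins and pays the larger of the second-highest bid and the reserve.
Bids in order: 4,555 (#16) > 4,410 (#59) > 4,280 (#58) > 2,980 (#30) > 2,090 (#52) > 2,010 (#21) > …
#16 has the top bid at or above the reserve ($4,555).
max(second-highest $4,410, reserve $3,750) = $4,410; the reserve does not bind.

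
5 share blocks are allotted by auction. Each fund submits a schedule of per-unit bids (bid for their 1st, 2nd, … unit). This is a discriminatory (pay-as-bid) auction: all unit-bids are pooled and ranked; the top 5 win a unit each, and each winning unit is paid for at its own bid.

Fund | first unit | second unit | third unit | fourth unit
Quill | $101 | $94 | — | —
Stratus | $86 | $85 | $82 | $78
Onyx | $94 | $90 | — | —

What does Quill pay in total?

All unit-bids, highest first — top 5: 101 (Quill-1), 94 (Quill-2), 94 (Onyx-1), 90 (Onyx-2), 86 (Stratus-1)
Next rejected bid: $85 (not a price — pay-as-bid).
Quill's winning unit-bids: 101 + 94 = $195.

Quill pays $195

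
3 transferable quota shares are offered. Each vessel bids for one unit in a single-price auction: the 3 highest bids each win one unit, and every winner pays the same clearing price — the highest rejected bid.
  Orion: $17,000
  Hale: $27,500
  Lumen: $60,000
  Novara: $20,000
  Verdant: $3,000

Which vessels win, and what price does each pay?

Lumen, Hale, Novara; each pays $17,000

Ordering the bids: 60,000 (Lumen), 27,500 (Hale), 20,000 (Novara), 17,000 (Orion), 3,000 (Verdant)
Top 3: Lumen, Hale, Novara.
Clearing price = highest rejected bid = $17,000.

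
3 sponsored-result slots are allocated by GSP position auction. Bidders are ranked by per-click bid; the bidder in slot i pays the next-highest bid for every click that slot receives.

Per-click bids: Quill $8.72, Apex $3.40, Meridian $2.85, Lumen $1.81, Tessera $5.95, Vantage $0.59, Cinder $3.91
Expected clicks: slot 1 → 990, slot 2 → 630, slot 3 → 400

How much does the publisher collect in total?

Total revenue: $9713.80

Sorting advertisers: $8.72 (Quill) > $5.95 (Tessera) > $3.91 (Cinder) > $3.40 (Apex) > …
Slot 1: Quill pays $5.95 × 990 = $5890.50
Slot 2: Tessera pays $3.91 × 630 = $2463.30
Slot 3: Cinder pays $3.40 × 400 = $1360.00
Total = $9713.80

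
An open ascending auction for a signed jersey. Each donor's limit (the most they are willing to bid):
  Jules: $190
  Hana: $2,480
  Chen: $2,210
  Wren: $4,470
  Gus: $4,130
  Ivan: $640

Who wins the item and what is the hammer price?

Wren wins at $4,130

Limits ranked: 4,470 (Wren) > 4,130 (Gus) > 2,480 (Hana) > 2,210 (Chen) > 640 (Ivan) > 190 (Jules)
Once the price passes $4,130, only Wren is left; the hammer falls at Gus's limit of $4,130.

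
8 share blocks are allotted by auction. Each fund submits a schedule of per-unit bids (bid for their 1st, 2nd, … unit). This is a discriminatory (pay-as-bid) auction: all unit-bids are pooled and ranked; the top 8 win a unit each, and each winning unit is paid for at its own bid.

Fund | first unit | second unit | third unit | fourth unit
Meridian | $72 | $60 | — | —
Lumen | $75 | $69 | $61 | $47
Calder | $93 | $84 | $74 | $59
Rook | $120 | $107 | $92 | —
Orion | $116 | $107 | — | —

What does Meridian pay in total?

Pooled unit-bids ranked (top 8): 120 (Rook-1), 116 (Orion-1), 107 (Rook-2), 107 (Orion-2), 93 (Calder-1), 92 (Rook-3), 84 (Calder-2), 75 (Lumen-1)
Next rejected bid: $74 (not a price — pay-as-bid).
Meridian wins no units.

Meridian pays $0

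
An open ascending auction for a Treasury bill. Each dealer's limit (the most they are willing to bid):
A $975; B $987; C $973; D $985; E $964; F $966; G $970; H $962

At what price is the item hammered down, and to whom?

B wins at $985

Rule: the price rises until one bidder remains; the winner pays the price at which the last rival dropped out.
Sorting limits: 987 (B) > 985 (D) > 975 (A) > 973 (C) > 970 (G) > 966 (F) > …
Bidding ends when D exits at $985; B takes it.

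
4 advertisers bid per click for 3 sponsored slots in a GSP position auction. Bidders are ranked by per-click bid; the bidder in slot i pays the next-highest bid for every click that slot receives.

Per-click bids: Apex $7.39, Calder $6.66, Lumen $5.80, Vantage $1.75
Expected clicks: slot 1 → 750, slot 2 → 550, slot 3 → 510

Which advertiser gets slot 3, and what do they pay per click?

Sorting advertisers: $7.39 (Apex) > $6.66 (Calder) > $5.80 (Lumen) > $1.75 (Vantage)
Slot 3 goes to the third-ranked bidder, Lumen, who pays the next bid down: $1.75/click.

Lumen; $1.75 per click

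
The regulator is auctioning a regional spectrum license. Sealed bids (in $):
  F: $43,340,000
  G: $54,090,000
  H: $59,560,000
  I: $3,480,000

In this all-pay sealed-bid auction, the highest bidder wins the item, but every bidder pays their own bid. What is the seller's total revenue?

Total revenue: $160,470,000

Sorting bids: 59,560,000 (H) > 54,090,000 (G) > 43,340,000 (F) > 3,480,000 (I)
Every bidder forfeits their bid regardless of winning.
Revenue = 43,340,000 + 54,090,000 + 59,560,000 + 3,480,000 = $160,470,000.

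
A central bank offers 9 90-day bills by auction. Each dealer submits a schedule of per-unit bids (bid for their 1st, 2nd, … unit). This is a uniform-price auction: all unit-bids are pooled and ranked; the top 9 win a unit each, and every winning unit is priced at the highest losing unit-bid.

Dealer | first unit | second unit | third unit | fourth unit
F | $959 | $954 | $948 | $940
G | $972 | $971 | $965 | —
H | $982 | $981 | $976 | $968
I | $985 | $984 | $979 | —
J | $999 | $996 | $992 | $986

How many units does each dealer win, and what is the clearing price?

H 2, I 3, J 4; clearing price $976

Pooled unit-bids ranked (top 9): 999 (J-1), 996 (J-2), 992 (J-3), 986 (J-4), 985 (I-1), 984 (I-2), 982 (H-1), 981 (H-2), 979 (I-3)
The (k+1)-th unit-bid is $976.
Allocation: H 2, I 3, J 4.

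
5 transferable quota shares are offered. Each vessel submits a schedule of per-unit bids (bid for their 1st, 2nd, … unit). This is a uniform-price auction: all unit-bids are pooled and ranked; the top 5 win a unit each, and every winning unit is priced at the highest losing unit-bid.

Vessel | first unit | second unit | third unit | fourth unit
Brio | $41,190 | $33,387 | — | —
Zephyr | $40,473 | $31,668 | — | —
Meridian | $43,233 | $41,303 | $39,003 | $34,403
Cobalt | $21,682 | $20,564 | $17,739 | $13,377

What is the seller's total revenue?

Total revenue: $172,015

Pooled unit-bids ranked (top 5): 43,233 (Meridian-1), 41,303 (Meridian-2), 41,190 (Brio-1), 40,473 (Zephyr-1), 39,003 (Meridian-3)
Highest rejected unit-bid = $34,403.
Allocation: Brio 1, Meridian 3, Zephyr 1. Every unit priced at $34,403.
Revenue = 5 × 34,403 = $172,015.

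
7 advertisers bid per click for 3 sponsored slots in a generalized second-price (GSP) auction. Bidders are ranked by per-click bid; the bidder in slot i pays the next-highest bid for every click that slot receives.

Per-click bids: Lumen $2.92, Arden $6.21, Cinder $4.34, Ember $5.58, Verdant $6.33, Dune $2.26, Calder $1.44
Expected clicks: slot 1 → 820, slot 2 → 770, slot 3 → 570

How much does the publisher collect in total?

Ranked by bid: $6.33 (Verdant) > $6.21 (Arden) > $5.58 (Ember) > $4.34 (Cinder) > …
Slot 1: Verdant pays $6.21 × 820 = $5092.20
Slot 2: Arden pays $5.58 × 770 = $4296.60
Slot 3: Ember pays $4.34 × 570 = $2473.80
Total = $11862.60

Total revenue: $11862.60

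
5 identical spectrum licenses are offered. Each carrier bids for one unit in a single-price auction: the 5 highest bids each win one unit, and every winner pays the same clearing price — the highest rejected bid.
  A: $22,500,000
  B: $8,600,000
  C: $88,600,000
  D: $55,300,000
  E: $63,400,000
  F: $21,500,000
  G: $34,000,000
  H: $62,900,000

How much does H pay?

Ordering the bids: 88,600,000 (C), 63,400,000 (E), 62,900,000 (H), 55,300,000 (D), 34,000,000 (G), 22,500,000 (A), 21,500,000 (F), …
Winners (5 units): C, E, H, D, G.
First losing bid is A's $22,500,000, which sets the uniform price.
H wins → pays $22,500,000.

H pays $22,500,000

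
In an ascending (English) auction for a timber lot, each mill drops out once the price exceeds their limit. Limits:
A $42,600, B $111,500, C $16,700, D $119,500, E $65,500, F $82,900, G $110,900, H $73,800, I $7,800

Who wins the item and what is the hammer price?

D wins at $111,500

Limits in order: 119,500 (D) > 111,500 (B) > 110,900 (G) > 82,900 (F) > 73,800 (H) > 65,500 (E) > …
Bidding ends when B exits at $111,500; D takes it.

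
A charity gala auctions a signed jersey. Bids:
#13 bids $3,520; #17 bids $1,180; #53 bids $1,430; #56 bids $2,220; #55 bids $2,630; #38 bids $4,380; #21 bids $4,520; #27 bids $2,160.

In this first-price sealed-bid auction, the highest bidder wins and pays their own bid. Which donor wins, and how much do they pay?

#21 pays $4,520

Bids ranked: 4,520 (#21) > 4,380 (#38) > 3,520 (#13) > 2,630 (#55) > 2,220 (#56) > 2,160 (#27) > …
#21 has the highest bid and pays exactly that: $4,520.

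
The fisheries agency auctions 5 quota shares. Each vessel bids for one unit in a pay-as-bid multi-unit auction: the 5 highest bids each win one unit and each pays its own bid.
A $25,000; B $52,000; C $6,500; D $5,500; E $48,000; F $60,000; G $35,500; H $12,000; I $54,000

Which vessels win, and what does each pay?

Bids ranked high→low: 60,000 (F), 54,000 (I), 52,000 (B), 48,000 (E), 35,500 (G), 25,000 (A), 12,000 (H), …
Top 5: F, I, B, E, G.
Each winner pays its own bid: F $60,000, I $54,000, B $52,000, E $48,000, G $35,500.

F $60,000, I $54,000, B $52,000, E $48,000, G $35,500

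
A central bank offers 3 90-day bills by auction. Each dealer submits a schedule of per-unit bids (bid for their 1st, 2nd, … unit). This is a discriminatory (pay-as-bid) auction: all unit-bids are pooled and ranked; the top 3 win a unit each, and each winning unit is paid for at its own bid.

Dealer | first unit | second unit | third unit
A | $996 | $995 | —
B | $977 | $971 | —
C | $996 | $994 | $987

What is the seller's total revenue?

Total revenue: $2,987

Pooled unit-bids ranked (top 3): 996 (A-1), 996 (C-1), 995 (A-2)
Next rejected bid: $994 (not a price — pay-as-bid).
Each winning unit pays its own bid.
Revenue = 996 + 996 + 995 = $2,987.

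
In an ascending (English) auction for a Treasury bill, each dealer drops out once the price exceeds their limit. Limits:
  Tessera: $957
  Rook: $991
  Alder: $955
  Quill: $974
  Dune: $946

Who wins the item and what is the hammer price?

Rule: the price rises until one bidder remains; the winner pays the price at which the last rival dropped out.
Limits in order: 991 (Rook) > 974 (Quill) > 957 (Tessera) > 955 (Alder) > 946 (Dune)
Quill is the last rival to drop out, at $974; Rook remains and wins at that price.

Rook wins at $974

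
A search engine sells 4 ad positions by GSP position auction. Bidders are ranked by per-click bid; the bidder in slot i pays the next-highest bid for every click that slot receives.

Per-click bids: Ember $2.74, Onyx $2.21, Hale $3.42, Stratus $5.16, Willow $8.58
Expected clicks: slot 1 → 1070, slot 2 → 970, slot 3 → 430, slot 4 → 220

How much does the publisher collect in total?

Per-click bids in order: $8.58 (Willow) > $5.16 (Stratus) > $3.42 (Hale) > $2.74 (Ember) > $2.21 (Onyx)
Slot 1: Willow pays $5.16 × 1070 = $5521.20
Slot 2: Stratus pays $3.42 × 970 = $3317.40
Slot 3: Hale pays $2.74 × 430 = $1178.20
Slot 4: Ember pays $2.21 × 220 = $486.20
Total = $10503.00

Total revenue: $10503.00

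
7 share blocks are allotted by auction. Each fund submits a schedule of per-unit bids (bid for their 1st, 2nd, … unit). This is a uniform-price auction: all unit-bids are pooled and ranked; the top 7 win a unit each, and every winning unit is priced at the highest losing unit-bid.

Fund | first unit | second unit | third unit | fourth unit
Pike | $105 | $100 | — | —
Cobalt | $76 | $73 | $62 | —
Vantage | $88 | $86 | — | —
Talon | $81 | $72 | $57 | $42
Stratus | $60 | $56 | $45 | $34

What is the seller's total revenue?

Merging the schedules and taking the best 7: 105 (Pike-1), 100 (Pike-2), 88 (Vantage-1), 86 (Vantage-2), 81 (Talon-1), 76 (Cobalt-1), 73 (Cobalt-2)
Highest rejected unit-bid = $72.
Allocation: Cobalt 2, Pike 2, Talon 1, Vantage 2. Every unit priced at $72.
Revenue = 7 × 72 = $504.

Total revenue: $504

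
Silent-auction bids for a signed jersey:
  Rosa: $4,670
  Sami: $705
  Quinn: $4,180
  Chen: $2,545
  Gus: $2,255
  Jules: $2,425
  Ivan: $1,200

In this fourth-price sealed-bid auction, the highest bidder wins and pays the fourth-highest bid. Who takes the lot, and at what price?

Sorting bids: 4,670 (Rosa) > 4,180 (Quinn) > 2,545 (Chen) > 2,425 (Jules) > 2,255 (Gus) > 1,200 (Ivan) > …
Rosa is highest; pays the fourth-highest bid, $2,425.

Rosa pays $2,425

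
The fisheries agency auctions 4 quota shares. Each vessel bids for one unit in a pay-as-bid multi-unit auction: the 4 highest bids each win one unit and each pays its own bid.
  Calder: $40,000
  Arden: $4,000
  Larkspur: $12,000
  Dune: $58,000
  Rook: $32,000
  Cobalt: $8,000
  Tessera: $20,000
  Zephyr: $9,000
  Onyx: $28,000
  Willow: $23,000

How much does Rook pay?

Bids ranked high→low: 58,000 (Dune), 40,000 (Calder), 32,000 (Rook), 28,000 (Onyx), 23,000 (Willow), 20,000 (Tessera), …
Winners (4 units): Dune, Calder, Rook, Onyx.
Rook wins → own bid $32,000.

Rook pays $32,000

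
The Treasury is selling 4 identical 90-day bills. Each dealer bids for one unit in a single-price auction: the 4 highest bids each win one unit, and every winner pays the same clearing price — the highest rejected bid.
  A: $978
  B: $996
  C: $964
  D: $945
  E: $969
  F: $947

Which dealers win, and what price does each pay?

Ordering the bids: 996 (B), 978 (A), 969 (E), 964 (C), 947 (F), 945 (D)
The 4 highest are B, A, E, C.
Highest unsuccessful bid: $947 → clearing price.

B, A, E, C; each pays $947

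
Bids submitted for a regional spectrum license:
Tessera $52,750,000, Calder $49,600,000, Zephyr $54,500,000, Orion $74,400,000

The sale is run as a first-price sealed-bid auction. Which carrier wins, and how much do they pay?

Bids in order: 74,400,000 (Orion) > 54,500,000 (Zephyr) > 52,750,000 (Tessera) > 49,600,000 (Calder)
Orion is highest → pays own bid, $74,400,000.

Orion pays $74,400,000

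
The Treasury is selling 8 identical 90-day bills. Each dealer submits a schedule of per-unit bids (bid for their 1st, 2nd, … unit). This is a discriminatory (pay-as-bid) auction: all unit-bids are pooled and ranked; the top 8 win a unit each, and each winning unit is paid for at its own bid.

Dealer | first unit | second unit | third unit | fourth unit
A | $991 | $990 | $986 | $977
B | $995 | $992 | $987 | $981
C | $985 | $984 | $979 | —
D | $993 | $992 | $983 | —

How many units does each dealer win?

Pooled unit-bids ranked (top 8): 995 (B-1), 993 (D-1), 992 (B-2), 992 (D-2), 991 (A-1), 990 (A-2), 987 (B-3), 986 (A-3)
Next rejected bid: $985 (not a price — pay-as-bid).
Allocation: A 3, B 3, D 2.

A 3, B 3, D 2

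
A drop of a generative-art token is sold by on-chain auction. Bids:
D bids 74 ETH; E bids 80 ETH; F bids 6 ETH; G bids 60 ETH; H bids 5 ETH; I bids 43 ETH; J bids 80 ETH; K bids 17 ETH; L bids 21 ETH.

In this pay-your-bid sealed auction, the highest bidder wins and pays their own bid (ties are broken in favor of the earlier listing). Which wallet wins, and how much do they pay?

E pays 80 ETH

Rule: the highest bidder wins and pays their own bid.
Bids ranked: 80 (E) > 80 (J) > 74 (D) > 60 (G) > 43 (I) > 21 (L) > …
E and J tie at 80 ETH; tie-break gives it to E.
First-price: E pays what they bid, 80 ETH.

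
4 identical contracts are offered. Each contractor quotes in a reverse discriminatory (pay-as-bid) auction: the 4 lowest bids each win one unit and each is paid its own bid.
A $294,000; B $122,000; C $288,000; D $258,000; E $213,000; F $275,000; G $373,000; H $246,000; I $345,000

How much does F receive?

F is paid $0

Sorting: 122,000 (B), 213,000 (E), 246,000 (H), 258,000 (D), 275,000 (F), 288,000 (C), …
Lowest 4: B, E, H, D.
F does not win → $0.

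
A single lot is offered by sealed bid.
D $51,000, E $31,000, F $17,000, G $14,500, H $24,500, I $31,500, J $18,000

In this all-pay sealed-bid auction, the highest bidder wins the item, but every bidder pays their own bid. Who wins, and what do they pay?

D pays $51,000

Sorting bids: 51,000 (D) > 31,500 (I) > 31,000 (E) > 24,500 (H) > 18,000 (J) > 17,000 (F) > …
D wins with the top bid; all bids are sunk regardless.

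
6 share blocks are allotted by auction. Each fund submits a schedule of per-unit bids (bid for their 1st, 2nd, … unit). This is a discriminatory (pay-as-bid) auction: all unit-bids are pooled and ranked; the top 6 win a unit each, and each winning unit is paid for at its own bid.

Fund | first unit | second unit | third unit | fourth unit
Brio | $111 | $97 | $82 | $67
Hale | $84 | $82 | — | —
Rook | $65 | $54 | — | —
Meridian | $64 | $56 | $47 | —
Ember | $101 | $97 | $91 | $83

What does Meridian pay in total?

Meridian pays $0

All unit-bids, highest first — top 6: 111 (Brio-1), 101 (Ember-1), 97 (Brio-2), 97 (Ember-2), 91 (Ember-3), 84 (Hale-1)
Next rejected bid: $83 (not a price — pay-as-bid).
Meridian wins no units.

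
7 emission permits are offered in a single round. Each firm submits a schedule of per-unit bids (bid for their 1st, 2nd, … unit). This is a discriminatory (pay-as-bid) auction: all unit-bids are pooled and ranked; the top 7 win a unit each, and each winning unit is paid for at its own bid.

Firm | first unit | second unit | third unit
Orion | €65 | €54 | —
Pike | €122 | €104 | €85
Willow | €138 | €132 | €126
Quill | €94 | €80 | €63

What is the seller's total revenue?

Total revenue: €801

Pooled unit-bids ranked (top 7): 138 (Willow-1), 132 (Willow-2), 126 (Willow-3), 122 (Pike-1), 104 (Pike-2), 94 (Quill-1), 85 (Pike-3)
Next rejected bid: €80 (not a price — pay-as-bid).
Each winning unit pays its own bid.
Revenue = 138 + 132 + 126 + 122 + 104 + 94 + 85 = €801.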